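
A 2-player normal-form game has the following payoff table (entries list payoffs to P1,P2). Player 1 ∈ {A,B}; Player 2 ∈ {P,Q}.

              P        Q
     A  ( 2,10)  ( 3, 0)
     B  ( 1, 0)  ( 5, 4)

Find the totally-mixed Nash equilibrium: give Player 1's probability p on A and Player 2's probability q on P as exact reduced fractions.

P1 indiff ⇒ q·2+(1-q)·3 = q·1+(1-q)·5 ⇒ q(1) = (1-q)(2) ⇒ q = 2/3
P2 indiff ⇒ p·10+(1-p)·0 = p·0+(1-p)·4 ⇒ p(10) = (1-p)(4) ⇒ p = 2/7

p=2/7, q=2/3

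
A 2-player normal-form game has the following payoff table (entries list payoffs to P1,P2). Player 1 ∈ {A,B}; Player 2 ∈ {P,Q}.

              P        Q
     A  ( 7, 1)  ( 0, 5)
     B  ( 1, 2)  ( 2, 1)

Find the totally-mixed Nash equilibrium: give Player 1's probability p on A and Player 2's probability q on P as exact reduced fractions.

P1 indiff ⇒ q·7+(1-q)·0 = q·1+(1-q)·2 ⇒ q(6) = (1-q)(2) ⇒ q = 1/4
P2 indiff ⇒ p·1+(1-p)·2 = p·5+(1-p)·1 ⇒ p(-4) = (1-p)(-1) ⇒ p = 1/5

p=1/5, q=1/4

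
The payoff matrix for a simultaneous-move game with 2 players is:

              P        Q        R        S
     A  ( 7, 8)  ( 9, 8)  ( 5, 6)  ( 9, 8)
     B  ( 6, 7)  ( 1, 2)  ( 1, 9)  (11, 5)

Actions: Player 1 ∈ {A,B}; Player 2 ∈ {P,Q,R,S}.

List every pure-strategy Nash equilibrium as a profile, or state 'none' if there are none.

(A,P): NE
(A,Q): NE
(A,R): not NE [P2→S gives 8>6]
(A,S): not NE [P1→B gives 11>9]
(B,P): not NE [P1→A gives 7>6; P2→R gives 9>7]
(B,Q): not NE [P1→A gives 9>1; P2→R gives 9>2]
(B,R): not NE [P1→A gives 5>1]
(B,S): not NE [P2→R gives 9>5]

NE set: (A,P), (A,Q)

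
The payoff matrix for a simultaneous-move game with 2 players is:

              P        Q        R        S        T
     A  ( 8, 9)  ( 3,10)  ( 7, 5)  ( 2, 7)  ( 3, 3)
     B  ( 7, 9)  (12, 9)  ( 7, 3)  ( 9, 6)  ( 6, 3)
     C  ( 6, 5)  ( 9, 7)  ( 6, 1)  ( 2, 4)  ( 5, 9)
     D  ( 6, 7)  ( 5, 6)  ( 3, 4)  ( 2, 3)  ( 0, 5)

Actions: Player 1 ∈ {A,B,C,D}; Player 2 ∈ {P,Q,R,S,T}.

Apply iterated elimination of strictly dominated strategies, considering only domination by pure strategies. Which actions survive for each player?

P1 drop C (B beats it: P:7>6 Q:12>9 R:7>6 S:9>2 T:6>5)
P1 drop D (B beats it: P:7>6 Q:12>5 R:7>3 S:9>2 T:6>0)
P2 drop R (P beats it: A:9>5 B:9>3)
P2 drop S (P beats it: A:9>7 B:9>6)
P2 drop T (P beats it: A:9>3 B:9>3)
P1→{A,B} P2→{P,Q}

IESDS → P1:{A,B} P2:{P,Q}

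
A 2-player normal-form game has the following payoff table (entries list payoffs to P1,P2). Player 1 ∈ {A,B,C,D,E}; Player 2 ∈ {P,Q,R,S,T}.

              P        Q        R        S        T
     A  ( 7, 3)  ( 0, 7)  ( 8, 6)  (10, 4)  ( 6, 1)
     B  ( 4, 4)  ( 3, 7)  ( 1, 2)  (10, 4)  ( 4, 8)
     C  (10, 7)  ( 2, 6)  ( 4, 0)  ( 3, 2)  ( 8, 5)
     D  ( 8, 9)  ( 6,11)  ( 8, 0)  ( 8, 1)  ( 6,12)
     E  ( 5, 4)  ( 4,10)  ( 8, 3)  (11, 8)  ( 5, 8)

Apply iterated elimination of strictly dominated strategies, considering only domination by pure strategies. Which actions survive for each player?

IESDS → P1:{C,D} P2:{P,Q,T}

P1 drop B (E beats it: P:5>4 Q:4>3 R:8>1 S:11>10 T:5>4)
P2 drop R (Q beats it: A:7>6 C:6>0 D:11>0 E:10>3)
P2 drop S (Q beats it: A:7>4 C:6>2 D:11>1 E:10>8)
P1 drop A (C beats it: P:10>7 Q:2>0 T:8>6)
P1 drop E (D beats it: P:8>5 Q:6>4 T:6>5)
P1→{C,D} P2→{P,Q,T}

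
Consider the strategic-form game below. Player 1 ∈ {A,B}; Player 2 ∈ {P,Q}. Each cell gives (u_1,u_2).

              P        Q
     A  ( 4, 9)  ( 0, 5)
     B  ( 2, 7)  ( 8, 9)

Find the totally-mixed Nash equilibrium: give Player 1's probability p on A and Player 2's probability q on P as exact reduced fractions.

(p,q) = (1/3, 4/5)

P1 indiff ⇒ q·4+(1-q)·0 = q·2+(1-q)·8 ⇒ q(2) = (1-q)(8) ⇒ q = 4/5
P2 indiff ⇒ p·9+(1-p)·7 = p·5+(1-p)·9 ⇒ p(4) = (1-p)(2) ⇒ p = 1/3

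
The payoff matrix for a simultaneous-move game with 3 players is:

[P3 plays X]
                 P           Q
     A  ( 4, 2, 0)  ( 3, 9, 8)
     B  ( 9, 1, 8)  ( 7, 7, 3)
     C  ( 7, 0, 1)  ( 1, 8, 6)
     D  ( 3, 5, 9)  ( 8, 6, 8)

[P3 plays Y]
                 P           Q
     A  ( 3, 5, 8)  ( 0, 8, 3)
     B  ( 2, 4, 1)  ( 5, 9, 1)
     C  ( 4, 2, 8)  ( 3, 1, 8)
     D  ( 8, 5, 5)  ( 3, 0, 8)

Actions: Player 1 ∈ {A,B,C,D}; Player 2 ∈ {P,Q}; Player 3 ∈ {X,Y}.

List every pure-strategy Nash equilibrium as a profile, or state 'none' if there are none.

Nash profiles: (D,Q,X)

(A,P,X): not NE [P1→B gives 9>4; P2→Q gives 9>2; P3→Y gives 8>0]
(A,P,Y): not NE [P1→D gives 8>3; P2→Q gives 8>5]
(A,Q,X): not NE [P1→D gives 8>3]
(A,Q,Y): not NE [P1→B gives 5>0; P3→X gives 8>3]
(B,P,X): not NE [P2→Q gives 7>1]
(B,P,Y): not NE [P1→D gives 8>2; P2→Q gives 9>4; P3→X gives 8>1]
(B,Q,X): not NE [P1→D gives 8>7]
(B,Q,Y): not NE [P3→X gives 3>1]
(C,P,X): not NE [P1→B gives 9>7; P2→Q gives 8>0; P3→Y gives 8>1]
(C,P,Y): not NE [P1→D gives 8>4]
(C,Q,X): not NE [P1→D gives 8>1; P3→Y gives 8>6]
(C,Q,Y): not NE [P1→B gives 5>3; P2→P gives 2>1]
(D,P,X): not NE [P1→B gives 9>3; P2→Q gives 6>5]
(D,P,Y): not NE [P3→X gives 9>5]
(D,Q,X): NE
(D,Q,Y): not NE [P1→B gives 5>3; P2→P gives 5>0]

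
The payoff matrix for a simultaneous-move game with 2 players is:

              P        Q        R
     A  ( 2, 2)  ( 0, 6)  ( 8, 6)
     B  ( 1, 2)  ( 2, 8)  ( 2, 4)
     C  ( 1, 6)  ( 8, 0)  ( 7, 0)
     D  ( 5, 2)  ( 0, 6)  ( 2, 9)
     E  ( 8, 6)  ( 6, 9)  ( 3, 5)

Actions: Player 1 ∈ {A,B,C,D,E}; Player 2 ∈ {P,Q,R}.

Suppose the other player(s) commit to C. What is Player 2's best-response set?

BR_2 = {P}

u_2(P vs C) = 6
u_2(Q vs C) = 0
u_2(R vs C) = 0
max payoff 6 at {P}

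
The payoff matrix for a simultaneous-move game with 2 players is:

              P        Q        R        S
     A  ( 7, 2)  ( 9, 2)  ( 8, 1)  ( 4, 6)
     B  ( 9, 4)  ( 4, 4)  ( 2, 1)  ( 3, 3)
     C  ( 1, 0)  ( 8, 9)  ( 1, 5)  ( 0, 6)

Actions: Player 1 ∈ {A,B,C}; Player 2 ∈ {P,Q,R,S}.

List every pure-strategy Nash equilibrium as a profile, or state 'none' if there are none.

Nash profiles: (A,S), (B,P)

(A,P): not NE [P1→B gives 9>7; P2→S gives 6>2]
(A,Q): not NE [P2→S gives 6>2]
(A,R): not NE [P2→S gives 6>1]
(A,S): NE
(B,P): NE
(B,Q): not NE [P1→A gives 9>4]
(B,R): not NE [P1→A gives 8>2; P2→Q gives 4>1]
(B,S): not NE [P1→A gives 4>3; P2→Q gives 4>3]
(C,P): not NE [P1→B gives 9>1; P2→Q gives 9>0]
(C,Q): not NE [P1→A gives 9>8]
(C,R): not NE [P1→A gives 8>1; P2→Q gives 9>5]
(C,S): not NE [P1→A gives 4>0; P2→Q gives 9>6]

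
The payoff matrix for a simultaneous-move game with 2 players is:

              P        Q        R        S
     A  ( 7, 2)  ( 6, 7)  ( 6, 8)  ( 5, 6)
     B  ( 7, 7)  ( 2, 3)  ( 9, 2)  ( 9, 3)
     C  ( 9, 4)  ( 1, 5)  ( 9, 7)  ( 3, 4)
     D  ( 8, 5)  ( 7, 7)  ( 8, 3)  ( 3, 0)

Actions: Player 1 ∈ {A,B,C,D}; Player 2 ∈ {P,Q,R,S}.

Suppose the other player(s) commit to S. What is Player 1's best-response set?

BR_1 = {B}

u_1(A vs S) = 5
u_1(B vs S) = 9
u_1(C vs S) = 3
u_1(D vs S) = 3
max payoff 9 at {B}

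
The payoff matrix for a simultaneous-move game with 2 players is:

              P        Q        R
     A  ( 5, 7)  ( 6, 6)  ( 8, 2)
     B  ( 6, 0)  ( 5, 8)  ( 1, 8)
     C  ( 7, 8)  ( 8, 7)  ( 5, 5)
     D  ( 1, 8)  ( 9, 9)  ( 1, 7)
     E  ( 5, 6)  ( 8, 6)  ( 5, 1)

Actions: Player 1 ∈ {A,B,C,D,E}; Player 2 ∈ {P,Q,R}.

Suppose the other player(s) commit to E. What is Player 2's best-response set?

u_2(P vs E) = 6
u_2(Q vs E) = 6
u_2(R vs E) = 1
max payoff 6 at {P,Q}

argmax u_2 = {P,Q}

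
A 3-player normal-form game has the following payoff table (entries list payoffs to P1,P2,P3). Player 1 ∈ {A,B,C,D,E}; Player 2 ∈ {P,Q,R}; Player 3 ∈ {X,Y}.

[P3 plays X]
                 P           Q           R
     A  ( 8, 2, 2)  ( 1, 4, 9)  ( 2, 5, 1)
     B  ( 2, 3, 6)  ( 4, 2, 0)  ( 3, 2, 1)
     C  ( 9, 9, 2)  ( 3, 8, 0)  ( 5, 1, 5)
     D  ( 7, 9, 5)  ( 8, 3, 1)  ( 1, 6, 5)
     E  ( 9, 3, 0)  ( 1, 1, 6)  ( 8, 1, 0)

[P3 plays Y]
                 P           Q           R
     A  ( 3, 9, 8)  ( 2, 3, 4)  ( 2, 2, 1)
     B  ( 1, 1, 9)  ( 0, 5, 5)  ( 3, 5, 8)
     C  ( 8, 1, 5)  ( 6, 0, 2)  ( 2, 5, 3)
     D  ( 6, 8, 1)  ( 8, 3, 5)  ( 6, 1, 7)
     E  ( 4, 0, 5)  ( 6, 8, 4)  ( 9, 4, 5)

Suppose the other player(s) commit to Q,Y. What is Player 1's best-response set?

BR_1 = {D}

u_1(A vs Q,Y) = 2
u_1(B vs Q,Y) = 0
u_1(C vs Q,Y) = 6
u_1(D vs Q,Y) = 8
u_1(E vs Q,Y) = 6
max payoff 8 at {D}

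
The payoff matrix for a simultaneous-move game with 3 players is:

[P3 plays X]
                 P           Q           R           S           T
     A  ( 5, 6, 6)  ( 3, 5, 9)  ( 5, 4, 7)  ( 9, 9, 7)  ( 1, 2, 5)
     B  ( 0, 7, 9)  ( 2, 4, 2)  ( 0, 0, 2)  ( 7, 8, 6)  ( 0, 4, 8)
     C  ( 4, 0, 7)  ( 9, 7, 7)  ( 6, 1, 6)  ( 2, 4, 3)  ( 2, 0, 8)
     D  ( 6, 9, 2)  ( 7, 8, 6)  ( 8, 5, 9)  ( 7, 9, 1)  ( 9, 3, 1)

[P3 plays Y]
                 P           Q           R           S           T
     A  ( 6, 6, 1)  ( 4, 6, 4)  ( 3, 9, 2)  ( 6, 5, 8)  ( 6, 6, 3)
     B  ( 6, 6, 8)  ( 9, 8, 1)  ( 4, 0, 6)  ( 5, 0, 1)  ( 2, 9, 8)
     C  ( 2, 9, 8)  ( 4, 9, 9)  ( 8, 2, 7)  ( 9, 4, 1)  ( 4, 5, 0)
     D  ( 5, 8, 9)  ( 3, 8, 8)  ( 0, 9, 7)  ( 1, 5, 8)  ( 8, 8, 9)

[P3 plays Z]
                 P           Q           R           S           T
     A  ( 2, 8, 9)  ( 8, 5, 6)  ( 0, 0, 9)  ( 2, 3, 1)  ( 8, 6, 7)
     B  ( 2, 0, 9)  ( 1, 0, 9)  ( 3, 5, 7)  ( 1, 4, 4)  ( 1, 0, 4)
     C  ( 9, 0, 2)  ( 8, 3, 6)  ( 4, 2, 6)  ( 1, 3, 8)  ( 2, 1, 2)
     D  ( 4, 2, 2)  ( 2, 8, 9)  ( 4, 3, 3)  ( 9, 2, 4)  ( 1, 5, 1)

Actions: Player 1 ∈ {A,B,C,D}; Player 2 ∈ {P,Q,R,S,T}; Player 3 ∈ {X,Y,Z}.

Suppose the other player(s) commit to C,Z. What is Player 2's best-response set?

u_2(P vs C,Z) = 0
u_2(Q vs C,Z) = 3
u_2(R vs C,Z) = 2
u_2(S vs C,Z) = 3
u_2(T vs C,Z) = 1
max payoff 3 at {Q,S}

BR_2 = {Q,S}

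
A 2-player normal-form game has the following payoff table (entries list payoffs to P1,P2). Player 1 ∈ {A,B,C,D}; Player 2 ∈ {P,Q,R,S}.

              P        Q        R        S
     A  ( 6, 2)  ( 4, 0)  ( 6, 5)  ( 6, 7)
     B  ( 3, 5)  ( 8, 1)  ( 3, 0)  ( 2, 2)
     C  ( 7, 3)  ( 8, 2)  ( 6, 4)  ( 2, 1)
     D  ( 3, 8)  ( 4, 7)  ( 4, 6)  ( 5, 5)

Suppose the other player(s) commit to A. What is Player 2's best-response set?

P2 best: {S}

u_2(P vs A) = 2
u_2(Q vs A) = 0
u_2(R vs A) = 5
u_2(S vs A) = 7
max payoff 7 at {S}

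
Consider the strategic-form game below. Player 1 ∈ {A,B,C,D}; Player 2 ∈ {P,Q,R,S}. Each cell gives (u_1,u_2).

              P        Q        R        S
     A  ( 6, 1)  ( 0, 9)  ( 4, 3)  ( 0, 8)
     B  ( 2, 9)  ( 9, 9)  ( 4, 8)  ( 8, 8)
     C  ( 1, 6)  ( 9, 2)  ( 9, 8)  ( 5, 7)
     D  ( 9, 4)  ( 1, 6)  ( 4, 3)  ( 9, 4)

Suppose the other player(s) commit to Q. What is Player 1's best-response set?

P1 best: {B,C}

u_1(A vs Q) = 0
u_1(B vs Q) = 9
u_1(C vs Q) = 9
u_1(D vs Q) = 1
max payoff 9 at {B,C}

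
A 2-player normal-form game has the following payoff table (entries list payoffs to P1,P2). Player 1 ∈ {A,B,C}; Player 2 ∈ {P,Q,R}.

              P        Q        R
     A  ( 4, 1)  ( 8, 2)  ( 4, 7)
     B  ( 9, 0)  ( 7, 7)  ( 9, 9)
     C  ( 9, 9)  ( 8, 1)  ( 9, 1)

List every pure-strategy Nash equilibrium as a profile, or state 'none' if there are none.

(A,P): not NE [P1→C gives 9>4; P2→R gives 7>1]
(A,Q): not NE [P2→R gives 7>2]
(A,R): not NE [P1→C gives 9>4]
(B,P): not NE [P2→R gives 9>0]
(B,Q): not NE [P1→C gives 8>7; P2→R gives 9>7]
(B,R): NE
(C,P): NE
(C,Q): not NE [P2→P gives 9>1]
(C,R): not NE [P2→P gives 9>1]

NE set: (B,R), (C,P)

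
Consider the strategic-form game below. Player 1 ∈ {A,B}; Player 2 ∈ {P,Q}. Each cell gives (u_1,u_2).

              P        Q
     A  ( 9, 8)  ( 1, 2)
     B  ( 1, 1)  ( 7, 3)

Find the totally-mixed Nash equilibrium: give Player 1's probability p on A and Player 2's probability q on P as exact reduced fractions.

p=1/4, q=3/7

P1 indiff ⇒ q·9+(1-q)·1 = q·1+(1-q)·7 ⇒ q(8) = (1-q)(6) ⇒ q = 3/7
P2 indiff ⇒ p·8+(1-p)·1 = p·2+(1-p)·3 ⇒ p(6) = (1-p)(2) ⇒ p = 1/4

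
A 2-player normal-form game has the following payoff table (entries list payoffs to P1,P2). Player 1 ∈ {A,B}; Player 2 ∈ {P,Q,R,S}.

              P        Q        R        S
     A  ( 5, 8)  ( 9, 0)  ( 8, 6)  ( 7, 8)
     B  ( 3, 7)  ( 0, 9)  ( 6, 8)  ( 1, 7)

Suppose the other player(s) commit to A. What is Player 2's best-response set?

u_2(P vs A) = 8
u_2(Q vs A) = 0
u_2(R vs A) = 6
u_2(S vs A) = 8
max payoff 8 at {P,S}

P2 best: {P,S}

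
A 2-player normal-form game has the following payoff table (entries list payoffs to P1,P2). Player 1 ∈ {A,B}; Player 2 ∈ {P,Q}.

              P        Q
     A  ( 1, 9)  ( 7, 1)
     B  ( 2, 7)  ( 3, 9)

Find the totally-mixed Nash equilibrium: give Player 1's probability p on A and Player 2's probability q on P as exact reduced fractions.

p=1/5, q=4/5

P1 indiff ⇒ q·1+(1-q)·7 = q·2+(1-q)·3 ⇒ q(-1) = (1-q)(-4) ⇒ q = 4/5
P2 indiff ⇒ p·9+(1-p)·7 = p·1+(1-p)·9 ⇒ p(8) = (1-p)(2) ⇒ p = 1/5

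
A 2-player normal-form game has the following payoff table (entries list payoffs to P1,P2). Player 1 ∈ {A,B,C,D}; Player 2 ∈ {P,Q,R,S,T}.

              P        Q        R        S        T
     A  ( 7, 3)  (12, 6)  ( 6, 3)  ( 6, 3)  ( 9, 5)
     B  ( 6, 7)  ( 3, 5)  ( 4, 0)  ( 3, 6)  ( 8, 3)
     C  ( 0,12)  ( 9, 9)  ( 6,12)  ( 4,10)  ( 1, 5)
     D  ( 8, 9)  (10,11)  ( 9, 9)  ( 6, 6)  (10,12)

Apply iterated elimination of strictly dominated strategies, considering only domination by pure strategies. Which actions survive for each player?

P1 drop B (A beats it: P:7>6 Q:12>3 R:6>4 S:6>3 T:9>8)
P1 drop C (D beats it: P:8>0 Q:10>9 R:9>6 S:6>4 T:10>1)
P2 drop P (Q beats it: A:6>3 D:11>9)
P2 drop R (Q beats it: A:6>3 D:11>9)
P2 drop S (Q beats it: A:6>3 D:11>6)
P1→{A,D} P2→{Q,T}

Remaining: P1:{A,D} P2:{Q,T}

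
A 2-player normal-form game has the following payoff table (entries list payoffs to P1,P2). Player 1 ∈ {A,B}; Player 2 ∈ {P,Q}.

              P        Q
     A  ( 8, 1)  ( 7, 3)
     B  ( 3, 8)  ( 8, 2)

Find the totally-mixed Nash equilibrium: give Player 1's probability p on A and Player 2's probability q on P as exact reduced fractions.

(p,q) = (3/4, 1/6)

P1 indiff ⇒ q·8+(1-q)·7 = q·3+(1-q)·8 ⇒ q(5) = (1-q)(1) ⇒ q = 1/6
P2 indiff ⇒ p·1+(1-p)·8 = p·3+(1-p)·2 ⇒ p(-2) = (1-p)(-6) ⇒ p = 3/4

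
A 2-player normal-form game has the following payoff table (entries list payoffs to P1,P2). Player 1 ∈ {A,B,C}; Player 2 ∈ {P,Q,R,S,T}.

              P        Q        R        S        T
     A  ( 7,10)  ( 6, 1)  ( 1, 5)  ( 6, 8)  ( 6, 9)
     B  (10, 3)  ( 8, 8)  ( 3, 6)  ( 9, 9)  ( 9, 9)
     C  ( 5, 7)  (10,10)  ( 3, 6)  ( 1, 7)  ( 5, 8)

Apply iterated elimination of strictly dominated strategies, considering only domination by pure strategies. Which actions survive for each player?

IESDS → P1:{B,C} P2:{Q,S,T}

P1 drop A (B beats it: P:10>7 Q:8>6 R:3>1 S:9>6 T:9>6)
P2 drop P (Q beats it: B:8>3 C:10>7)
P2 drop R (Q beats it: B:8>6 C:10>6)
P1→{B,C} P2→{Q,S,T}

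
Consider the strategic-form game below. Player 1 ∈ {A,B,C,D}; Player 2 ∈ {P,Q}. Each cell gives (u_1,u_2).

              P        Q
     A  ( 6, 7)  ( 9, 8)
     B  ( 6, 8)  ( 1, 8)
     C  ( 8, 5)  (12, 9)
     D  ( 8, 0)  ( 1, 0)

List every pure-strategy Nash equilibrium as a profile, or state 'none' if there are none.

Nash profiles: (C,Q), (D,P)

(A,P): not NE [P1→D gives 8>6; P2→Q gives 8>7]
(A,Q): not NE [P1→C gives 12>9]
(B,P): not NE [P1→D gives 8>6]
(B,Q): not NE [P1→C gives 12>1]
(C,P): not NE [P2→Q gives 9>5]
(C,Q): NE
(D,P): NE
(D,Q): not NE [P1→C gives 12>1]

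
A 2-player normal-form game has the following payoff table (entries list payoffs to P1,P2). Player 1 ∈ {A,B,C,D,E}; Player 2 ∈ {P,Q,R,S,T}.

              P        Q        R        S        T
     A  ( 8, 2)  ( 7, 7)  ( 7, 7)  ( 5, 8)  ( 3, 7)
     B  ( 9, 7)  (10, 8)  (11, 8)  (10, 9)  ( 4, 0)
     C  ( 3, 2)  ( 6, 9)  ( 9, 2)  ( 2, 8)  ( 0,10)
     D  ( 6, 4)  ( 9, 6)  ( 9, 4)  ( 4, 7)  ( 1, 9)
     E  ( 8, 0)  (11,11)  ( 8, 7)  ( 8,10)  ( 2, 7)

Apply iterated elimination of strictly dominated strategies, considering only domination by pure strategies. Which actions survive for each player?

IESDS → P1:{B,E} P2:{Q,S}

P1 drop A (B beats it: P:9>8 Q:10>7 R:11>7 S:10>5 T:4>3)
P1 drop C (B beats it: P:9>3 Q:10>6 R:11>9 S:10>2 T:4>0)
P1 drop D (B beats it: P:9>6 Q:10>9 R:11>9 S:10>4 T:4>1)
P2 drop P (Q beats it: B:8>7 E:11>0)
P2 drop R (S beats it: B:9>8 E:10>7)
P2 drop T (Q beats it: B:8>0 E:11>7)
P1→{B,E} P2→{Q,S}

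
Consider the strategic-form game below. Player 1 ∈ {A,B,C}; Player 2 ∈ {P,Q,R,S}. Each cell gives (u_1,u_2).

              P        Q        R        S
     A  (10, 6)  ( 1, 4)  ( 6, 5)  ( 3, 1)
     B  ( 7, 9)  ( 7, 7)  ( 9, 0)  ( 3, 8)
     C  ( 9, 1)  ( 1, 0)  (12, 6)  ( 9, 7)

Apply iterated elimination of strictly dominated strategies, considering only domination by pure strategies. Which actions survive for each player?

P2 drop Q (P beats it: A:6>4 B:9>7 C:1>0)
P1 drop B (C beats it: P:9>7 R:12>9 S:9>3)
P1→{A,C} P2→{P,R,S}

Survivors P1:{A,C} P2:{P,R,S}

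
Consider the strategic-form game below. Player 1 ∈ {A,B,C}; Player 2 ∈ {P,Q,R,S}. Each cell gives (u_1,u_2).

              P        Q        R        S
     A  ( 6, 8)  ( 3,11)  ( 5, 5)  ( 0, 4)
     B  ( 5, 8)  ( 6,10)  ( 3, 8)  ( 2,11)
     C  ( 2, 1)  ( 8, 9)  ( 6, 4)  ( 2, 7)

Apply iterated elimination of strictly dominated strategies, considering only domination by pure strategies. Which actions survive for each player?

Remaining: P1:{B,C} P2:{Q,S}

P2 drop P (Q beats it: A:11>8 B:10>8 C:9>1)
P1 drop A (C beats it: Q:8>3 R:6>5 S:2>0)
P2 drop R (Q beats it: B:10>8 C:9>4)
P1→{B,C} P2→{Q,S}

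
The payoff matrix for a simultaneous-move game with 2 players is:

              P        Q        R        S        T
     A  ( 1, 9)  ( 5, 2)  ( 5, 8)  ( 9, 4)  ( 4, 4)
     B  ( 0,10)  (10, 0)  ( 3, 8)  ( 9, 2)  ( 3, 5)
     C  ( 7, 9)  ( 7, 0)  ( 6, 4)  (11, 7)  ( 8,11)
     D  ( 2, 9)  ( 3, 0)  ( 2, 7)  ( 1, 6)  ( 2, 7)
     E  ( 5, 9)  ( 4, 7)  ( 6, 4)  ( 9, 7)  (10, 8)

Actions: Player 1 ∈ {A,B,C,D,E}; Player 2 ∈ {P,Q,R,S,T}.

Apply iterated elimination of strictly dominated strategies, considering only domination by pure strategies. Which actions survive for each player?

IESDS → P1:{C,E} P2:{P,T}

P1 drop A (C beats it: P:7>1 Q:7>5 R:6>5 S:11>9 T:8>4)
P1 drop D (C beats it: P:7>2 Q:7>3 R:6>2 S:11>1 T:8>2)
P2 drop Q (P beats it: B:10>0 C:9>0 E:9>7)
P1 drop B (C beats it: P:7>0 R:6>3 S:11>9 T:8>3)
P2 drop R (P beats it: C:9>4 E:9>4)
P2 drop S (P beats it: C:9>7 E:9>7)
P1→{C,E} P2→{P,T}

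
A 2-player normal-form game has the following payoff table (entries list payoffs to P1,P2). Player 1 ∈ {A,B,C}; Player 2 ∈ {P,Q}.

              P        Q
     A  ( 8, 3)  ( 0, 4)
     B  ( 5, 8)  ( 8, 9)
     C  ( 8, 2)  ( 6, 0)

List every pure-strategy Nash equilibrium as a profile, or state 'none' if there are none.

(A,P): not NE [P2→Q gives 4>3]
(A,Q): not NE [P1→B gives 8>0]
(B,P): not NE [P1→C gives 8>5; P2→Q gives 9>8]
(B,Q): NE
(C,P): NE
(C,Q): not NE [P1→B gives 8>6; P2→P gives 2>0]

PSNE = {(B,Q), (C,P)}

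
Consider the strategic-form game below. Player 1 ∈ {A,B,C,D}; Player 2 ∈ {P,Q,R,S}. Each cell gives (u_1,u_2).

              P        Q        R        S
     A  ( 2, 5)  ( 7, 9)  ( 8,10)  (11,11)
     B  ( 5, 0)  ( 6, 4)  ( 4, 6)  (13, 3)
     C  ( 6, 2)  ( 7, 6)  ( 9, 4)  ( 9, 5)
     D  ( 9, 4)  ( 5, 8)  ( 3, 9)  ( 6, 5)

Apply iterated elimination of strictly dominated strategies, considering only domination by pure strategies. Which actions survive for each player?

P2 drop P (Q beats it: A:9>5 B:4>0 C:6>2 D:8>4)
P1 drop D (A beats it: Q:7>5 R:8>3 S:11>6)
P1→{A,B,C} P2→{Q,R,S}

Remaining: P1:{A,B,C} P2:{Q,R,S}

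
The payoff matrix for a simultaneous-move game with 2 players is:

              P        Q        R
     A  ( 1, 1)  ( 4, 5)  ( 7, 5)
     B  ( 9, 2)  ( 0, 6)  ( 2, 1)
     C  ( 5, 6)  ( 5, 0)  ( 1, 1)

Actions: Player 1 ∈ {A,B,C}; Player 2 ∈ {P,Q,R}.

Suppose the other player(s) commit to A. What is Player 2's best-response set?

u_2(P vs A) = 1
u_2(Q vs A) = 5
u_2(R vs A) = 5
max payoff 5 at {Q,R}

P2 best: {Q,R}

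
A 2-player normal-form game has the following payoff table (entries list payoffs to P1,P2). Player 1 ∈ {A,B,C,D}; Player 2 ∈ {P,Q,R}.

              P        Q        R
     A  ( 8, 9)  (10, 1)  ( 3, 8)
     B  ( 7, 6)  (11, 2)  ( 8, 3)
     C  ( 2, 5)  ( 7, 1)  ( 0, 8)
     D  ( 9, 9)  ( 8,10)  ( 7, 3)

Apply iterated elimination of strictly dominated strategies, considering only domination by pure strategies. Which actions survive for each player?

P1 drop C (A beats it: P:8>2 Q:10>7 R:3>0)
P2 drop R (P beats it: A:9>8 B:6>3 D:9>3)
P1→{A,B,D} P2→{P,Q}

Survivors P1:{A,B,D} P2:{P,Q}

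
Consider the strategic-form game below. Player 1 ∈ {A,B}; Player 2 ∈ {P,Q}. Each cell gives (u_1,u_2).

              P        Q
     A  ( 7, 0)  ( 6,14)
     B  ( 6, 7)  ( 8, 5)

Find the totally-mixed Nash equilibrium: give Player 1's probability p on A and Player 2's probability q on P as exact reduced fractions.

P1 mixes 1/8 on A; P2 mixes 2/3 on P

P1 indiff ⇒ q·7+(1-q)·6 = q·6+(1-q)·8 ⇒ q(1) = (1-q)(2) ⇒ q = 2/3
P2 indiff ⇒ p·0+(1-p)·7 = p·14+(1-p)·5 ⇒ p(-14) = (1-p)(-2) ⇒ p = 1/8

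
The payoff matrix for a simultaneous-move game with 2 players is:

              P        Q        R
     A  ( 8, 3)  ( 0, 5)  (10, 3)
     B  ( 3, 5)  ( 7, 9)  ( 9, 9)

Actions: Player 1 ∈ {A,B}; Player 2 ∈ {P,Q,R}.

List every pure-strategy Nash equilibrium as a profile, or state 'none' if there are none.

(A,P): not NE [P2→Q gives 5>3]
(A,Q): not NE [P1→B gives 7>0]
(A,R): not NE [P2→Q gives 5>3]
(B,P): not NE [P1→A gives 8>3; P2→R gives 9>5]
(B,Q): NE
(B,R): not NE [P1→A gives 10>9]

Nash profiles: (B,Q)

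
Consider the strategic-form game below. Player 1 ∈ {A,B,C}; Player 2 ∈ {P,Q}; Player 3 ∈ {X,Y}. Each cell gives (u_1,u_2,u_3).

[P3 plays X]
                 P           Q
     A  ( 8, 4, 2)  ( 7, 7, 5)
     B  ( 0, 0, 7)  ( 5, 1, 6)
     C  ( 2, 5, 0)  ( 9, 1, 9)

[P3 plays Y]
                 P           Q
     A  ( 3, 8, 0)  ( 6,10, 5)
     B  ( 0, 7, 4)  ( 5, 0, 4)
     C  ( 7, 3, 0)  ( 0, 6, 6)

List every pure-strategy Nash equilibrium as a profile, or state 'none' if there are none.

(A,P,X): not NE [P2→Q gives 7>4]
(A,P,Y): not NE [P1→C gives 7>3; P2→Q gives 10>8; P3→X gives 2>0]
(A,Q,X): not NE [P1→C gives 9>7]
(A,Q,Y): NE
(B,P,X): not NE [P1→A gives 8>0; P2→Q gives 1>0]
(B,P,Y): not NE [P1→C gives 7>0; P3→X gives 7>4]
(B,Q,X): not NE [P1→C gives 9>5]
(B,Q,Y): not NE [P1→A gives 6>5; P2→P gives 7>0; P3→X gives 6>4]
(C,P,X): not NE [P1→A gives 8>2]
(C,P,Y): not NE [P2→Q gives 6>3]
(C,Q,X): not NE [P2→P gives 5>1]
(C,Q,Y): not NE [P1→A gives 6>0; P3→X gives 9>6]

PSNE = {(A,Q,Y)}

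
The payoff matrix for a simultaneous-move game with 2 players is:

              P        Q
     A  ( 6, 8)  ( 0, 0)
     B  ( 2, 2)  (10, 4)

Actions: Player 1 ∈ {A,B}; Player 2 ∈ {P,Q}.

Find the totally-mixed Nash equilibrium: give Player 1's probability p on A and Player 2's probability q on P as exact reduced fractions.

P1 indiff ⇒ q·6+(1-q)·0 = q·2+(1-q)·10 ⇒ q(4) = (1-q)(10) ⇒ q = 5/7
P2 indiff ⇒ p·8+(1-p)·2 = p·0+(1-p)·4 ⇒ p(8) = (1-p)(2) ⇒ p = 1/5

(p,q) = (1/5, 5/7)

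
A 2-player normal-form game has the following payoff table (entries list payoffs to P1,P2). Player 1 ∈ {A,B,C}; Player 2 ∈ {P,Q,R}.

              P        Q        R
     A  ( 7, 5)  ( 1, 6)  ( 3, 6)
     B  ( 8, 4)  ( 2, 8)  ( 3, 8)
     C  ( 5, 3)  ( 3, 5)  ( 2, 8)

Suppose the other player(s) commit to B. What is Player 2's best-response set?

u_2(P vs B) = 4
u_2(Q vs B) = 8
u_2(R vs B) = 8
max payoff 8 at {Q,R}

BR_2 = {Q,R}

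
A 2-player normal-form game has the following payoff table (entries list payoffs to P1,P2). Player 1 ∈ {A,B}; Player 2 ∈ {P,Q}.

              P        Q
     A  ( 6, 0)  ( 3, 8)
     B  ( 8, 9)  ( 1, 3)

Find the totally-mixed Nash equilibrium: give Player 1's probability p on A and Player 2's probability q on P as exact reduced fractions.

P1 indiff ⇒ q·6+(1-q)·3 = q·8+(1-q)·1 ⇒ q(-2) = (1-q)(-2) ⇒ q = 1/2
P2 indiff ⇒ p·0+(1-p)·9 = p·8+(1-p)·3 ⇒ p(-8) = (1-p)(-6) ⇒ p = 3/7

(p,q) = (3/7, 1/2)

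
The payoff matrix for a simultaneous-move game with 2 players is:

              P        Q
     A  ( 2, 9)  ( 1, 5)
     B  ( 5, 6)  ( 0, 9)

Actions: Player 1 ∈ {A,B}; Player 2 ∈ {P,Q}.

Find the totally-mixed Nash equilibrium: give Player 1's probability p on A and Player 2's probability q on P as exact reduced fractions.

(p,q) = (3/7, 1/4)

P1 indiff ⇒ q·2+(1-q)·1 = q·5+(1-q)·0 ⇒ q(-3) = (1-q)(-1) ⇒ q = 1/4
P2 indiff ⇒ p·9+(1-p)·6 = p·5+(1-p)·9 ⇒ p(4) = (1-p)(3) ⇒ p = 3/7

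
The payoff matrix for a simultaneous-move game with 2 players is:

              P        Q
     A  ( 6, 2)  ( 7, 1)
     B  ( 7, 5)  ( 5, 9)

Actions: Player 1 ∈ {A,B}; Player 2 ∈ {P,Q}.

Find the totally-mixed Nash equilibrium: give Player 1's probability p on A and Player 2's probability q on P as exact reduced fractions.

P1 indiff ⇒ q·6+(1-q)·7 = q·7+(1-q)·5 ⇒ q(-1) = (1-q)(-2) ⇒ q = 2/3
P2 indiff ⇒ p·2+(1-p)·5 = p·1+(1-p)·9 ⇒ p(1) = (1-p)(4) ⇒ p = 4/5

P1 mixes 4/5 on A; P2 mixes 2/3 on P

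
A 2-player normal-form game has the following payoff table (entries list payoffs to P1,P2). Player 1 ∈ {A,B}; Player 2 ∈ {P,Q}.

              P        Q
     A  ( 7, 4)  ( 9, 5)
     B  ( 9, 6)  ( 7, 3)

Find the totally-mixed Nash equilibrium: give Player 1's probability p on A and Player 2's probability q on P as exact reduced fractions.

p=3/4, q=1/2

P1 indiff ⇒ q·7+(1-q)·9 = q·9+(1-q)·7 ⇒ q(-2) = (1-q)(-2) ⇒ q = 1/2
P2 indiff ⇒ p·4+(1-p)·6 = p·5+(1-p)·3 ⇒ p(-1) = (1-p)(-3) ⇒ p = 3/4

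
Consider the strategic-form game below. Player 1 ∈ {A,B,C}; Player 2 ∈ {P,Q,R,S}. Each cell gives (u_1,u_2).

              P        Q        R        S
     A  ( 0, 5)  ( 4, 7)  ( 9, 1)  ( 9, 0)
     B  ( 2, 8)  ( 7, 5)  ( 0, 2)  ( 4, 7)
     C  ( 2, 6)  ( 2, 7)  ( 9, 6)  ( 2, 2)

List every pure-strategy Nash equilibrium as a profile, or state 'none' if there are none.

PSNE = {(B,P)}

(A,P): not NE [P1→C gives 2>0; P2→Q gives 7>5]
(A,Q): not NE [P1→B gives 7>4]
(A,R): not NE [P2→Q gives 7>1]
(A,S): not NE [P2→Q gives 7>0]
(B,P): NE
(B,Q): not NE [P2→P gives 8>5]
(B,R): not NE [P1→C gives 9>0; P2→P gives 8>2]
(B,S): not NE [P1→A gives 9>4; P2→P gives 8>7]
(C,P): not NE [P2→Q gives 7>6]
(C,Q): not NE [P1→B gives 7>2]
(C,R): not NE [P2→Q gives 7>6]
(C,S): not NE [P1→A gives 9>2; P2→Q gives 7>2]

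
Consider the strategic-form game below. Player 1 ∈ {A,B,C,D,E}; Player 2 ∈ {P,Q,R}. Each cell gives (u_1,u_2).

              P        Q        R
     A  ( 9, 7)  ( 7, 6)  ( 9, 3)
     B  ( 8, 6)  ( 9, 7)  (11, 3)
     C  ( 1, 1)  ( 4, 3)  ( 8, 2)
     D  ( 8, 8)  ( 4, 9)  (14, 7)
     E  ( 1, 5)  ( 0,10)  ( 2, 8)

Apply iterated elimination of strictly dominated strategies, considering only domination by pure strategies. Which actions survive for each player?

IESDS → P1:{A,B} P2:{P,Q}

P1 drop C (A beats it: P:9>1 Q:7>4 R:9>8)
P1 drop E (A beats it: P:9>1 Q:7>0 R:9>2)
P2 drop R (P beats it: A:7>3 B:6>3 D:8>7)
P1 drop D (A beats it: P:9>8 Q:7>4)
P1→{A,B} P2→{P,Q}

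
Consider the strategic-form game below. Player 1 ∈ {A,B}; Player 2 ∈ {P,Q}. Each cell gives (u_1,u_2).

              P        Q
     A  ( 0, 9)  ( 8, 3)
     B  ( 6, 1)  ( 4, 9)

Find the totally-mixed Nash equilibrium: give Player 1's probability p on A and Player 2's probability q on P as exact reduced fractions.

(p,q) = (4/7, 2/5)

P1 indiff ⇒ q·0+(1-q)·8 = q·6+(1-q)·4 ⇒ q(-6) = (1-q)(-4) ⇒ q = 2/5
P2 indiff ⇒ p·9+(1-p)·1 = p·3+(1-p)·9 ⇒ p(6) = (1-p)(8) ⇒ p = 4/7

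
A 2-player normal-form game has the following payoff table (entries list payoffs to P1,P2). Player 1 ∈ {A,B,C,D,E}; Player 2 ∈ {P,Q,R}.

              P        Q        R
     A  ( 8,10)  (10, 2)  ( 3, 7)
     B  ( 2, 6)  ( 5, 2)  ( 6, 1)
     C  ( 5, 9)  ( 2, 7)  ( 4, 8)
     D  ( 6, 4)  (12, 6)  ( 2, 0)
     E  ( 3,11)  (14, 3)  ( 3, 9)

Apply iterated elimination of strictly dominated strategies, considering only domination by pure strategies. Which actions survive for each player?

P2 drop R (P beats it: A:10>7 B:6>1 C:9>8 D:4>0 E:11>9)
P1 drop B (A beats it: P:8>2 Q:10>5)
P1 drop C (A beats it: P:8>5 Q:10>2)
P1→{A,D,E} P2→{P,Q}

Survivors P1:{A,D,E} P2:{P,Q}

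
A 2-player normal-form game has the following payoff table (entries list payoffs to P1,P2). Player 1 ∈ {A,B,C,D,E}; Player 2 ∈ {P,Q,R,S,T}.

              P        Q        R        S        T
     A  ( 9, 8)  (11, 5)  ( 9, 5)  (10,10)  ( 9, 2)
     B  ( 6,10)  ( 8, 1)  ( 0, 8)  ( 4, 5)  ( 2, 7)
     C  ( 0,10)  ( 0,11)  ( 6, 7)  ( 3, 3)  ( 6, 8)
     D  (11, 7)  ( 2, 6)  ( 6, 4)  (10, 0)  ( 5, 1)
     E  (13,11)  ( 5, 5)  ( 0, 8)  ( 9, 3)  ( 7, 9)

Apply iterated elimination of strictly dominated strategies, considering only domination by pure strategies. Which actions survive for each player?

Remaining: P1:{A,D,E} P2:{P,S}

P1 drop B (A beats it: P:9>6 Q:11>8 R:9>0 S:10>4 T:9>2)
P1 drop C (A beats it: P:9>0 Q:11>0 R:9>6 S:10>3 T:9>6)
P2 drop Q (P beats it: A:8>5 D:7>6 E:11>5)
P2 drop R (P beats it: A:8>5 D:7>4 E:11>8)
P2 drop T (P beats it: A:8>2 D:7>1 E:11>9)
P1→{A,D,E} P2→{P,S}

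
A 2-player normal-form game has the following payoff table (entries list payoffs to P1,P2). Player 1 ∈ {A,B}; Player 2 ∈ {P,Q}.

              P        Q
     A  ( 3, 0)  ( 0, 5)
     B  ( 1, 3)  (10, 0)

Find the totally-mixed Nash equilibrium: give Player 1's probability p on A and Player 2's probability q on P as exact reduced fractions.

P1 indiff ⇒ q·3+(1-q)·0 = q·1+(1-q)·10 ⇒ q(2) = (1-q)(10) ⇒ q = 5/6
P2 indiff ⇒ p·0+(1-p)·3 = p·5+(1-p)·0 ⇒ p(-5) = (1-p)(-3) ⇒ p = 3/8

p=3/8, q=5/6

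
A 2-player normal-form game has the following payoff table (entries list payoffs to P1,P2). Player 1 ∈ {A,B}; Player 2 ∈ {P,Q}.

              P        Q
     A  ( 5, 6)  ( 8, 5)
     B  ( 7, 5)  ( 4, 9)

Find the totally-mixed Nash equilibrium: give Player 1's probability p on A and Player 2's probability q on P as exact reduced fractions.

(p,q) = (4/5, 2/3)

P1 indiff ⇒ q·5+(1-q)·8 = q·7+(1-q)·4 ⇒ q(-2) = (1-q)(-4) ⇒ q = 2/3
P2 indiff ⇒ p·6+(1-p)·5 = p·5+(1-p)·9 ⇒ p(1) = (1-p)(4) ⇒ p = 4/5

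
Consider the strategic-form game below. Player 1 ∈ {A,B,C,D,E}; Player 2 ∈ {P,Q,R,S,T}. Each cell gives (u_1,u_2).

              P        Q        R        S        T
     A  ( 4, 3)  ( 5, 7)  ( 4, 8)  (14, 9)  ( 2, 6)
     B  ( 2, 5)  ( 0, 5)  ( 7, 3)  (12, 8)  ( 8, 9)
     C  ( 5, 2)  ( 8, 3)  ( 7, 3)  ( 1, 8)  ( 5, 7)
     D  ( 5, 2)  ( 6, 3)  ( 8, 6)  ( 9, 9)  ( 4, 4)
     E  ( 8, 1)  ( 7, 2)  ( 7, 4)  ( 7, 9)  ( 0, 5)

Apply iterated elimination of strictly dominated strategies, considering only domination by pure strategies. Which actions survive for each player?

P2 drop P (S beats it: A:9>3 B:8>5 C:8>2 D:9>2 E:9>1)
P2 drop Q (S beats it: A:9>7 B:8>5 C:8>3 D:9>3 E:9>2)
P1 drop E (D beats it: R:8>7 S:9>7 T:4>0)
P2 drop R (S beats it: A:9>8 B:8>3 C:8>3 D:9>6)
P1 drop C (B beats it: S:12>1 T:8>5)
P1 drop D (B beats it: S:12>9 T:8>4)
P1→{A,B} P2→{S,T}

IESDS → P1:{A,B} P2:{S,T}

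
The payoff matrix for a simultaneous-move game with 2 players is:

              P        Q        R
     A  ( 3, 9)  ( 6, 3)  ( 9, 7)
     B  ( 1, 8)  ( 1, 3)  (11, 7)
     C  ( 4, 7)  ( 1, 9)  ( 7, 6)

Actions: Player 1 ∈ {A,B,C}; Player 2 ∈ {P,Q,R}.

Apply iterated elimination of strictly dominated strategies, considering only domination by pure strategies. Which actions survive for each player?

IESDS → P1:{A,C} P2:{P,Q}

P2 drop R (P beats it: A:9>7 B:8>7 C:7>6)
P1 drop B (A beats it: P:3>1 Q:6>1)
P1→{A,C} P2→{P,Q}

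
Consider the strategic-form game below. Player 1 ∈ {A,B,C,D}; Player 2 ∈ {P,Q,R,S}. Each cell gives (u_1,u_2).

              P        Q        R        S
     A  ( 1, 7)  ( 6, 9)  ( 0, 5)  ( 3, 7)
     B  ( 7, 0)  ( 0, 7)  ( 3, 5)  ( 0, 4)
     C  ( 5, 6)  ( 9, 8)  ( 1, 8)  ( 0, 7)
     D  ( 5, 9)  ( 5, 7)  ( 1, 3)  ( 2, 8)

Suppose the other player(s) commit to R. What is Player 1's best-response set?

u_1(A vs R) = 0
u_1(B vs R) = 3
u_1(C vs R) = 1
u_1(D vs R) = 1
max payoff 3 at {B}

argmax u_1 = {B}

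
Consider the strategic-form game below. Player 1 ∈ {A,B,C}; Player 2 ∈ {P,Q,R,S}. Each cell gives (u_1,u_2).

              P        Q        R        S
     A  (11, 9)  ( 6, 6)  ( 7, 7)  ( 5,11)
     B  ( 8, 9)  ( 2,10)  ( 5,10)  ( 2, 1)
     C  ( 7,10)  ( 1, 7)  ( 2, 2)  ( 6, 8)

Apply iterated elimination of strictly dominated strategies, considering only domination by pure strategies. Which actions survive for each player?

P1 drop B (A beats it: P:11>8 Q:6>2 R:7>5 S:5>2)
P2 drop Q (P beats it: A:9>6 C:10>7)
P2 drop R (P beats it: A:9>7 C:10>2)
P1→{A,C} P2→{P,S}

Survivors P1:{A,C} P2:{P,S}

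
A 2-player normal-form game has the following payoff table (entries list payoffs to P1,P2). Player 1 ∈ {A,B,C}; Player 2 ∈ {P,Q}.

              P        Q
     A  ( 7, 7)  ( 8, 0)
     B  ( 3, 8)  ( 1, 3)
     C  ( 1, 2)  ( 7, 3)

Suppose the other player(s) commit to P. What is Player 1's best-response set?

argmax u_1 = {A}

u_1(A vs P) = 7
u_1(B vs P) = 3
u_1(C vs P) = 1
max payoff 7 at {A}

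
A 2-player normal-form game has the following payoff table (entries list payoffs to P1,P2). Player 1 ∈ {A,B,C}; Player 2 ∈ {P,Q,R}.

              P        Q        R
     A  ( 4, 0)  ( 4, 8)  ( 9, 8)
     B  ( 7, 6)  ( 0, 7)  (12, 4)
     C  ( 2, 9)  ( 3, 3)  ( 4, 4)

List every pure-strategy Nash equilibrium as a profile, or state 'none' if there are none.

Nash profiles: (A,Q)

(A,P): not NE [P1→B gives 7>4; P2→R gives 8>0]
(A,Q): NE
(A,R): not NE [P1→B gives 12>9]
(B,P): not NE [P2→Q gives 7>6]
(B,Q): not NE [P1→A gives 4>0]
(B,R): not NE [P2→Q gives 7>4]
(C,P): not NE [P1→B gives 7>2]
(C,Q): not NE [P1→A gives 4>3; P2→P gives 9>3]
(C,R): not NE [P1→B gives 12>4; P2→P gives 9>4]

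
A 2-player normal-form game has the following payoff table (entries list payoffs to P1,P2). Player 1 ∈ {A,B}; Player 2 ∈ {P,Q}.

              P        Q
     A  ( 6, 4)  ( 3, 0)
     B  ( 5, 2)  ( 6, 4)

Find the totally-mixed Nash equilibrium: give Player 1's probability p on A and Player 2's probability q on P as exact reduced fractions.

P1 mixes 1/3 on A; P2 mixes 3/4 on P

P1 indiff ⇒ q·6+(1-q)·3 = q·5+(1-q)·6 ⇒ q(1) = (1-q)(3) ⇒ q = 3/4
P2 indiff ⇒ p·4+(1-p)·2 = p·0+(1-p)·4 ⇒ p(4) = (1-p)(2) ⇒ p = 1/3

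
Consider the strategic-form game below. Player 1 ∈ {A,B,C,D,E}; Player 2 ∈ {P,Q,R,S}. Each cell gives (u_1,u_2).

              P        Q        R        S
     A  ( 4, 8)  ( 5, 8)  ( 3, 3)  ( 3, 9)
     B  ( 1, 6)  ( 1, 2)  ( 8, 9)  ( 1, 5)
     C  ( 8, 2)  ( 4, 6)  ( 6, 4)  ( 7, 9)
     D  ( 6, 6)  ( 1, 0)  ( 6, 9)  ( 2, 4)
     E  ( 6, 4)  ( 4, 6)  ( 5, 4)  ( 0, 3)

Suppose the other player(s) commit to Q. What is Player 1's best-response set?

u_1(A vs Q) = 5
u_1(B vs Q) = 1
u_1(C vs Q) = 4
u_1(D vs Q) = 1
u_1(E vs Q) = 4
max payoff 5 at {A}

P1 best: {A}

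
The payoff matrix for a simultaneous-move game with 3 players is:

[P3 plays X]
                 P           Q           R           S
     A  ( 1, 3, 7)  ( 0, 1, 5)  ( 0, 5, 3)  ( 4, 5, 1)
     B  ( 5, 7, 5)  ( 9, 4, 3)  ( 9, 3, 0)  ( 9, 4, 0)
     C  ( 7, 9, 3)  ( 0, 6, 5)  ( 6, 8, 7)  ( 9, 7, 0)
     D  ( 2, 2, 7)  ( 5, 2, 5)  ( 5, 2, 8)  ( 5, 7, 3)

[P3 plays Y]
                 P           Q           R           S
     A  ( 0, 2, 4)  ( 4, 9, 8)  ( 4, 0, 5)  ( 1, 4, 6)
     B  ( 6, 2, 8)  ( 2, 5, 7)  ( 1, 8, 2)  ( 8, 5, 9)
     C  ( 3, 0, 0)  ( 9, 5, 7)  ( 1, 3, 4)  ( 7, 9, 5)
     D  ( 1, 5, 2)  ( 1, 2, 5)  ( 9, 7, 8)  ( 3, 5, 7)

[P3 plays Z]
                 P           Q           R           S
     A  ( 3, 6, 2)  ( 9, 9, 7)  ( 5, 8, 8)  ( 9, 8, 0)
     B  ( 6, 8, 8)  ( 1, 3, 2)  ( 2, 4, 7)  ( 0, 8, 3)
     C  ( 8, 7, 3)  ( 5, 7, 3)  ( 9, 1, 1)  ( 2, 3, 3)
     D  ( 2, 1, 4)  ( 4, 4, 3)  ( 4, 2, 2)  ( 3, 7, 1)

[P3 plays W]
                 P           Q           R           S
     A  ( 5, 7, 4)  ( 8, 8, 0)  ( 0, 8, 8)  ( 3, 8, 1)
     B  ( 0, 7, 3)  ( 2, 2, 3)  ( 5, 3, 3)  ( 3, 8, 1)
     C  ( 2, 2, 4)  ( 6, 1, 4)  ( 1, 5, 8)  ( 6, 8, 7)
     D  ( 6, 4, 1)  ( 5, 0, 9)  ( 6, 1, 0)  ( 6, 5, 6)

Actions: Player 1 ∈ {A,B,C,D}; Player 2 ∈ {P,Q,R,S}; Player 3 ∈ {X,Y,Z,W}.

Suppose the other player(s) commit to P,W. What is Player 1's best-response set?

argmax u_1 = {D}

u_1(A vs P,W) = 5
u_1(B vs P,W) = 0
u_1(C vs P,W) = 2
u_1(D vs P,W) = 6
max payoff 6 at {D}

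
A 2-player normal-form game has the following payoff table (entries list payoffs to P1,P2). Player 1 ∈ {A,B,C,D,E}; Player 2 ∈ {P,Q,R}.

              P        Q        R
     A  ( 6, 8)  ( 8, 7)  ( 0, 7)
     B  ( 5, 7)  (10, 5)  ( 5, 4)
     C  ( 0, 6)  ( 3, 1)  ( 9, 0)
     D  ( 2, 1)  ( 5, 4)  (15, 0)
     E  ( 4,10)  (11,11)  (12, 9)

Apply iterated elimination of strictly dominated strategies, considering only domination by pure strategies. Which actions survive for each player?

P1 drop C (D beats it: P:2>0 Q:5>3 R:15>9)
P2 drop R (P beats it: A:8>7 B:7>4 D:1>0 E:10>9)
P1 drop D (A beats it: P:6>2 Q:8>5)
P1→{A,B,E} P2→{P,Q}

IESDS → P1:{A,B,E} P2:{P,Q}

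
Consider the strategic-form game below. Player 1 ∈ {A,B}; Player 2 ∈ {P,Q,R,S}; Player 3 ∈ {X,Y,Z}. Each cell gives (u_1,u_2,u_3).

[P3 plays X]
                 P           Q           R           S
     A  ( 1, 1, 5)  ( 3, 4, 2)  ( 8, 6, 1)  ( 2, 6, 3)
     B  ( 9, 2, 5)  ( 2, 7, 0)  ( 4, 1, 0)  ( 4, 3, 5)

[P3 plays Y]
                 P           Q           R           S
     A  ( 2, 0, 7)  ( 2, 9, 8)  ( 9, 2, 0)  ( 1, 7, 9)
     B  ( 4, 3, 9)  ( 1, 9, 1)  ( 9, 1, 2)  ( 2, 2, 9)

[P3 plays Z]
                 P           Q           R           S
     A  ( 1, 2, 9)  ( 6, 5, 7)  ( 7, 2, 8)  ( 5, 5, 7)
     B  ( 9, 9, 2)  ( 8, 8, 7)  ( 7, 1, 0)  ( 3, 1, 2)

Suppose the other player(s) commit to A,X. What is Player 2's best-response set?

u_2(P vs A,X) = 1
u_2(Q vs A,X) = 4
u_2(R vs A,X) = 6
u_2(S vs A,X) = 6
max payoff 6 at {R,S}

argmax u_2 = {R,S}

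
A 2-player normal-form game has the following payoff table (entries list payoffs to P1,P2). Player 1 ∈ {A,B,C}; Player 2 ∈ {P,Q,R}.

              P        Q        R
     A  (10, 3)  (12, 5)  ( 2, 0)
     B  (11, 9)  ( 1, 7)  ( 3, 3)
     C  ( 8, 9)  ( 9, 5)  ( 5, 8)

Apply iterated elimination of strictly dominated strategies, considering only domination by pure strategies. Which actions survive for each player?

Survivors P1:{A,B} P2:{P,Q}

P2 drop R (P beats it: A:3>0 B:9>3 C:9>8)
P1 drop C (A beats it: P:10>8 Q:12>9)
P1→{A,B} P2→{P,Q}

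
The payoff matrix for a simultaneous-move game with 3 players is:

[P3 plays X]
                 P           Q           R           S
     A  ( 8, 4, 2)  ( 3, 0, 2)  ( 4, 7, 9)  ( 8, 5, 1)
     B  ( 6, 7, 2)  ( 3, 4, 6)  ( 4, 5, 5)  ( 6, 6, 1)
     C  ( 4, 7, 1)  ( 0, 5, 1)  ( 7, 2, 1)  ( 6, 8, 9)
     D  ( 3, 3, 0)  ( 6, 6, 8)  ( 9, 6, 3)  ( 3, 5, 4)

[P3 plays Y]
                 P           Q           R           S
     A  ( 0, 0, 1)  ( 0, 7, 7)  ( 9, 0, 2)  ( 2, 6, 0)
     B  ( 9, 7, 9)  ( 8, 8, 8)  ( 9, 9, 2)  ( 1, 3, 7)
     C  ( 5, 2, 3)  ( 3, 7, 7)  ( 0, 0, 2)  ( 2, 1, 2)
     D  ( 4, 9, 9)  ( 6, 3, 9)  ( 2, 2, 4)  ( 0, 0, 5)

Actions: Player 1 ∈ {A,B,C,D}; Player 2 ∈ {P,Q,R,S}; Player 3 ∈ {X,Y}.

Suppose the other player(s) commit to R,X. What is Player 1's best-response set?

u_1(A vs R,X) = 4
u_1(B vs R,X) = 4
u_1(C vs R,X) = 7
u_1(D vs R,X) = 9
max payoff 9 at {D}

P1 best: {D}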